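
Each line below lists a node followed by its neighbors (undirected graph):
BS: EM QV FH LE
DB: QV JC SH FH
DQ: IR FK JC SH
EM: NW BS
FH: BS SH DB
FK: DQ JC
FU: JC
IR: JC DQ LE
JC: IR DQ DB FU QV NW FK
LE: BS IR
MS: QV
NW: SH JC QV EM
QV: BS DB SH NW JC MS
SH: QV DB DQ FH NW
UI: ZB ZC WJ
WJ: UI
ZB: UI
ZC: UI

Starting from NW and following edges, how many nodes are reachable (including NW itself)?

14

BFS from NW visits: NW, SH, QV, JC, EM, FH, DQ, DB, MS, BS, IR, FU, FK, LE
Reachable nodes: 14 of 18 total.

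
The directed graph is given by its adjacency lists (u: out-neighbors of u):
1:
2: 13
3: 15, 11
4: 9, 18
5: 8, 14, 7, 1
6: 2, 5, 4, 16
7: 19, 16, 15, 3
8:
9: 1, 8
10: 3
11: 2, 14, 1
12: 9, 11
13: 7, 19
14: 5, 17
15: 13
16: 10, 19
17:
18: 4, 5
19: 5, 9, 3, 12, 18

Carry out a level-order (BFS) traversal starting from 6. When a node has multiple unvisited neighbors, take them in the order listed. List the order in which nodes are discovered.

6 → 2 → 5 → 4 → 16 → 13 → 8 → 14 → 7 → 1 → 9 → 18 → 10 → 19 → 17 → 15 → 3 → 12 → 11

Visit 6; enqueue 2, 5, 4, 16 → queue [2, 5, 4, 16]
Visit 2; enqueue 13 → queue [5, 4, 16, 13]
Visit 5; enqueue 8, 14, 7, 1 → queue [4, 16, 13, 8, 14, 7, 1]
Visit 4; enqueue 9, 18 → queue [16, 13, 8, 14, 7, 1, 9, 18]
Visit 16; enqueue 10, 19 → queue [13, 8, 14, 7, 1, 9, 18, 10, 19]
Visit 13 → queue [8, 14, 7, 1, 9, 18, 10, 19]
Visit 8 → queue [14, 7, 1, 9, 18, 10, 19]
Visit 14; enqueue 17 → queue [7, 1, 9, 18, 10, 19, 17]
Visit 7; enqueue 15, 3 → queue [1, 9, 18, 10, 19, 17, 15, 3]
Visit 1 → queue [9, 18, 10, 19, 17, 15, 3]
Visit 9 → queue [18, 10, 19, 17, 15, 3]
Visit 18 → queue [10, 19, 17, 15, 3]
Visit 10 → queue [19, 17, 15, 3]
Visit 19; enqueue 12 → queue [17, 15, 3, 12]
Visit 17 → queue [15, 3, 12]
Visit 15 → queue [3, 12]
Visit 3; enqueue 11 → queue [12, 11]
Visit 12 → queue [11]
Visit 11 → queue []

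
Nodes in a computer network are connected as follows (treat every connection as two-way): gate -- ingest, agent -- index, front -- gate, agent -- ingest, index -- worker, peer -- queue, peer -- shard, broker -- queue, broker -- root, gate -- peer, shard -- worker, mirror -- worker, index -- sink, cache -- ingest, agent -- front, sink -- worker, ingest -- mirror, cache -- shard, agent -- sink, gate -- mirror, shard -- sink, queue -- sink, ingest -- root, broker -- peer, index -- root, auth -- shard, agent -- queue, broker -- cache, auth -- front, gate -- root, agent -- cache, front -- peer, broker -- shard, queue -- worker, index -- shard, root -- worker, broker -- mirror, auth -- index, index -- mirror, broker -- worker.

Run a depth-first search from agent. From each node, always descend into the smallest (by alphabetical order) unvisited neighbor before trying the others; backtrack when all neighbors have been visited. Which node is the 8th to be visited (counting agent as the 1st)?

index

Visit agent
agent → cache
cache → broker
broker → mirror
mirror → gate
gate → front
front → auth
auth → index
index → root
root → ingest
root → worker
worker → queue
queue → peer
peer → shard
shard → sink

Visit order: agent, cache, broker, mirror, gate, front, auth, index, root, ingest, worker, queue, peer, shard, sink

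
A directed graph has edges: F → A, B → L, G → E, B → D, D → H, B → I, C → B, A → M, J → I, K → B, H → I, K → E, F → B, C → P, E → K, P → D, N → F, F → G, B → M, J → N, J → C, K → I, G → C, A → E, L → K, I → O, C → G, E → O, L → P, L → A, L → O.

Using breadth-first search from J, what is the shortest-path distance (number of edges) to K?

4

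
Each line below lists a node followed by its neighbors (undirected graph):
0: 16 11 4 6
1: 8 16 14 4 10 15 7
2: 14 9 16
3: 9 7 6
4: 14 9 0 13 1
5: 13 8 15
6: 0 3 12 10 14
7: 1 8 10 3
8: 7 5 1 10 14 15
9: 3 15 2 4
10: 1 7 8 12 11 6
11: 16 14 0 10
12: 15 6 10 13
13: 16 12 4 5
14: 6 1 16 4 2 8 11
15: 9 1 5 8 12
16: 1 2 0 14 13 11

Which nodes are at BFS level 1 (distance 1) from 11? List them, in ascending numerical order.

0, 10, 14, 16

Level 0: 11
Level 1: 0, 10, 14, 16
Level 2: 1, 2, 4, 6, 7, 8, 12, 13
Level 3: 3, 5, 9, 15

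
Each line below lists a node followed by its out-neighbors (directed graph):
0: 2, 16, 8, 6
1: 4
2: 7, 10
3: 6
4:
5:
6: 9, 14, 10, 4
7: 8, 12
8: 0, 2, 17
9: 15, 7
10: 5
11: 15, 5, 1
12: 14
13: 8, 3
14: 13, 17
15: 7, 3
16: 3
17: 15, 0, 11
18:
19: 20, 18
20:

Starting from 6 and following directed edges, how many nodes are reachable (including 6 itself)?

BFS from 6 visits: 6, 4, 9, 10, 14, 7, 15, 5, 13, 17, 8, 12, 3, 0, 11, 2, 16, 1
Reachable nodes: 18 of 21 total.

18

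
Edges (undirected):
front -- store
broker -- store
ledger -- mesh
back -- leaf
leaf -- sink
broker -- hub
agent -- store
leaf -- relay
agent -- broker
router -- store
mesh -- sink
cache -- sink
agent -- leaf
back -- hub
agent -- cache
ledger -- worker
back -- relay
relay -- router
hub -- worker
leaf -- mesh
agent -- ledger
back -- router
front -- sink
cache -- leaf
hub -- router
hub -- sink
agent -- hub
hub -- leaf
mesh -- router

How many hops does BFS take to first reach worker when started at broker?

Level 0: broker
Level 1: agent, hub, store
Level 2: back, cache, front, leaf, ledger, router, sink, worker
Level 3: mesh, relay
worker first appears at level 2.

2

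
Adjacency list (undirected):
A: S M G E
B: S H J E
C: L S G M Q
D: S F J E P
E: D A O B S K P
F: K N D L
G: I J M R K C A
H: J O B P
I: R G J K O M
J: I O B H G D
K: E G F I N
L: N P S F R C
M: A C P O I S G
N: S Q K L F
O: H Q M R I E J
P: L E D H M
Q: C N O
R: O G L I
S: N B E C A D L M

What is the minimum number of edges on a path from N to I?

2

Level 0: N
Level 1: F, K, L, Q, S
Level 2: A, B, C, D, E, G, I, M, O, P, R
Level 3: H, J
I first appears at level 2.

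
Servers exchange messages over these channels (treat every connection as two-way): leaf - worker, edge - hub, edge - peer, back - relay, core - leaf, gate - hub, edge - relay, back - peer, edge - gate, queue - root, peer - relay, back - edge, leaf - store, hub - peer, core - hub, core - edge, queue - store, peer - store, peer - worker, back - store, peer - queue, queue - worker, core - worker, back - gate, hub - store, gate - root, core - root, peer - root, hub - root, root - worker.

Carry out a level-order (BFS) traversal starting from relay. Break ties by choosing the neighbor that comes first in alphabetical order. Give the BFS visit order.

relay, back, edge, peer, gate, store, core, hub, queue, root, worker, leaf

Visit relay; enqueue back, edge, peer → queue [back, edge, peer]
Visit back; enqueue gate, store → queue [edge, peer, gate, store]
Visit edge; enqueue core, hub → queue [peer, gate, store, core, hub]
Visit peer; enqueue queue, root, worker → queue [gate, store, core, hub, queue, root, worker]
Visit gate → queue [store, core, hub, queue, root, worker]
Visit store; enqueue leaf → queue [core, hub, queue, root, worker, leaf]
Visit core → queue [hub, queue, root, worker, leaf]
Visit hub → queue [queue, root, worker, leaf]
Visit queue → queue [root, worker, leaf]
Visit root → queue [worker, leaf]
Visit worker → queue [leaf]
Visit leaf → queue []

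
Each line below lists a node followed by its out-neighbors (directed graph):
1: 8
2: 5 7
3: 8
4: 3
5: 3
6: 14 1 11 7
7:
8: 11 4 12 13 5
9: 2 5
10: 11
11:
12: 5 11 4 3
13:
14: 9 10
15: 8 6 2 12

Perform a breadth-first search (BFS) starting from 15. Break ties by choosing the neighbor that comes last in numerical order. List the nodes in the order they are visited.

15 → 12 → 8 → 6 → 2 → 11 → 5 → 4 → 3 → 13 → 14 → 7 → 1 → 10 → 9

Visit 15; enqueue 12, 8, 6, 2 → queue [12, 8, 6, 2]
Visit 12; enqueue 11, 5, 4, 3 → queue [8, 6, 2, 11, 5, 4, 3]
Visit 8; enqueue 13 → queue [6, 2, 11, 5, 4, 3, 13]
Visit 6; enqueue 14, 7, 1 → queue [2, 11, 5, 4, 3, 13, 14, 7, 1]
Visit 2 → queue [11, 5, 4, 3, 13, 14, 7, 1]
Visit 11 → queue [5, 4, 3, 13, 14, 7, 1]
Visit 5 → queue [4, 3, 13, 14, 7, 1]
Visit 4 → queue [3, 13, 14, 7, 1]
Visit 3 → queue [13, 14, 7, 1]
Visit 13 → queue [14, 7, 1]
Visit 14; enqueue 10, 9 → queue [7, 1, 10, 9]
Visit 7 → queue [1, 10, 9]
Visit 1 → queue [10, 9]
Visit 10 → queue [9]
Visit 9 → queue []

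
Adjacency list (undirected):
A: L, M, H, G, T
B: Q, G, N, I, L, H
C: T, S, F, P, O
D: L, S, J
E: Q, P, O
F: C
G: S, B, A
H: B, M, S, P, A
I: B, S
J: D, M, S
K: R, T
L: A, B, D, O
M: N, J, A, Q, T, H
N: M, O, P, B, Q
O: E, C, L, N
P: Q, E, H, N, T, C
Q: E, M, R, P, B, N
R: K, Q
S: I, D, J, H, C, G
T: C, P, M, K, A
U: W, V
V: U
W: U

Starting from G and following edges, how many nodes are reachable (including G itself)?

BFS from G visits: G, S, B, A, J, I, H, D, C, Q, N, L, T, M, P, O, F, R, E, K
Reachable nodes: 20 of 23 total.

20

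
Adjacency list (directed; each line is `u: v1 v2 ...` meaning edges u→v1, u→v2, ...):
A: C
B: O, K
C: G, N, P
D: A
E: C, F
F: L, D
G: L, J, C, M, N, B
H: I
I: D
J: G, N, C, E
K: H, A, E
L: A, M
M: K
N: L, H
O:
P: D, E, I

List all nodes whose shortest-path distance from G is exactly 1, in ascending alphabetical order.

Level 0: G
Level 1: B, C, J, L, M, N
Level 2: A, E, H, K, O, P
Level 3: D, F, I

B, C, J, L, M, N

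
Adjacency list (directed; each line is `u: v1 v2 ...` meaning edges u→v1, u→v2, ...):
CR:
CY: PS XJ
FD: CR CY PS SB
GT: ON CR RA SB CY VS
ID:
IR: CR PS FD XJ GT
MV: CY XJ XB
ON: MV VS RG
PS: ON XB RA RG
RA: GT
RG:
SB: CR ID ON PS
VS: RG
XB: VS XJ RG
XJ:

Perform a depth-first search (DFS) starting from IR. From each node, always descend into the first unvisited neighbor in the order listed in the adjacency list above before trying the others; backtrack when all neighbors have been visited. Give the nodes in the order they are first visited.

Visit IR
IR → CR
IR → PS
PS → ON
ON → MV
MV → CY
CY → XJ
MV → XB
XB → VS
VS → RG
PS → RA
RA → GT
GT → SB
SB → ID
IR → FD

IR -> CR -> PS -> ON -> MV -> CY -> XJ -> XB -> VS -> RG -> RA -> GT -> SB -> ID -> FD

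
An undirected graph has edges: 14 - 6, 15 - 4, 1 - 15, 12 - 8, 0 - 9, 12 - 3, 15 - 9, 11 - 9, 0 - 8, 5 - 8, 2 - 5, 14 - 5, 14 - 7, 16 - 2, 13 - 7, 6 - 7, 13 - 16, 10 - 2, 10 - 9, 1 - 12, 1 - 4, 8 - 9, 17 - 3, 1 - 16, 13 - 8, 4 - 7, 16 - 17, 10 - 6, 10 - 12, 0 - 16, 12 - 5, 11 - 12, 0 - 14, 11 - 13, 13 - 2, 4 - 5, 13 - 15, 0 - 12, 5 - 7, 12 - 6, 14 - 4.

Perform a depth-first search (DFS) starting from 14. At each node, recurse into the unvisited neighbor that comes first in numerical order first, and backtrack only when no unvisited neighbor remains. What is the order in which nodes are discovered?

14, 0, 8, 5, 2, 10, 6, 7, 4, 1, 12, 3, 17, 16, 13, 11, 9, 15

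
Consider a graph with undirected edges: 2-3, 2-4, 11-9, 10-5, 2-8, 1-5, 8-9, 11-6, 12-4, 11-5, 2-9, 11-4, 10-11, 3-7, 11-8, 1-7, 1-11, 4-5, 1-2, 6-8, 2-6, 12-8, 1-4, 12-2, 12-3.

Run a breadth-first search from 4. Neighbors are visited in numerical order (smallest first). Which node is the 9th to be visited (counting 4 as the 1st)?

6

Visit 4; enqueue 1, 2, 5, 11, 12 → queue [1, 2, 5, 11, 12]
Visit 1; enqueue 7 → queue [2, 5, 11, 12, 7]
Visit 2; enqueue 3, 6, 8, 9 → queue [5, 11, 12, 7, 3, 6, 8, 9]
Visit 5; enqueue 10 → queue [11, 12, 7, 3, 6, 8, 9, 10]
Visit 11 → queue [12, 7, 3, 6, 8, 9, 10]
Visit 12 → queue [7, 3, 6, 8, 9, 10]
Visit 7 → queue [3, 6, 8, 9, 10]
Visit 3 → queue [6, 8, 9, 10]
Visit 6 → queue [8, 9, 10]
Visit 8 → queue [9, 10]
Visit 9 → queue [10]
Visit 10 → queue []

Visit order: 4, 1, 2, 5, 11, 12, 7, 3, 6, 8, 9, 10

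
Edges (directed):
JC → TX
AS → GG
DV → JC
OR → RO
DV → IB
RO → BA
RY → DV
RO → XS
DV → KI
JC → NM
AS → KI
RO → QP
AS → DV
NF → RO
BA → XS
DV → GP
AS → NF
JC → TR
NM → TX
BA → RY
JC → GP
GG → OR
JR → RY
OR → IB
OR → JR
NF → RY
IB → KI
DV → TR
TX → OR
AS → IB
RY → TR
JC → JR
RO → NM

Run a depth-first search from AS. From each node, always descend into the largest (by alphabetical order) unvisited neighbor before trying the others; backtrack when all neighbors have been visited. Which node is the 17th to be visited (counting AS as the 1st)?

Visit AS
AS → NF
NF → RY
RY → TR
RY → DV
DV → KI
DV → JC
JC → TX
TX → OR
OR → RO
RO → XS
RO → QP
RO → NM
RO → BA
OR → JR
OR → IB
JC → GP
AS → GG

Visit order: AS, NF, RY, TR, DV, KI, JC, TX, OR, RO, XS, QP, NM, BA, JR, IB, GP, GG

GP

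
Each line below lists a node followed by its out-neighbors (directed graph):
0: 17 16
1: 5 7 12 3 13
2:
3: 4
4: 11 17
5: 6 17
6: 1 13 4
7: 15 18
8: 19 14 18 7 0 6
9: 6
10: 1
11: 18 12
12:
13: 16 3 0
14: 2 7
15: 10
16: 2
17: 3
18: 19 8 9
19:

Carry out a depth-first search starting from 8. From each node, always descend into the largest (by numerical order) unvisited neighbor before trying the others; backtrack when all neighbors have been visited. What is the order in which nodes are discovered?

Visit 8
8 → 19
8 → 18
18 → 9
9 → 6
6 → 13
13 → 16
16 → 2
13 → 3
3 → 4
4 → 17
4 → 11
11 → 12
13 → 0
6 → 1
1 → 7
7 → 15
15 → 10
1 → 5
8 → 14

8, 19, 18, 9, 6, 13, 16, 2, 3, 4, 17, 11, 12, 0, 1, 7, 15, 10, 5, 14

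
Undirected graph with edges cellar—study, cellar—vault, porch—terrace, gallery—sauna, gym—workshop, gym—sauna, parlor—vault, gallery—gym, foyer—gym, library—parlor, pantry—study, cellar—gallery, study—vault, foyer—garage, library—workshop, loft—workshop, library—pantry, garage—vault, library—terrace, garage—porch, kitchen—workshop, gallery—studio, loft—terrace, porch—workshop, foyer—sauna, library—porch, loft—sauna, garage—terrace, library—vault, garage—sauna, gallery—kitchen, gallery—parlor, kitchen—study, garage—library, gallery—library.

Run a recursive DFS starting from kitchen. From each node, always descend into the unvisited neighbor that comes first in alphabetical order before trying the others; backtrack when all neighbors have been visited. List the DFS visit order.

Visit kitchen
kitchen → gallery
gallery → cellar
cellar → study
study → pantry
pantry → library
library → garage
garage → foyer
foyer → gym
gym → sauna
sauna → loft
loft → terrace
terrace → porch
porch → workshop
garage → vault
vault → parlor
gallery → studio

kitchen -> gallery -> cellar -> study -> pantry -> library -> garage -> foyer -> gym -> sauna -> loft -> terrace -> porch -> workshop -> vault -> parlor -> studio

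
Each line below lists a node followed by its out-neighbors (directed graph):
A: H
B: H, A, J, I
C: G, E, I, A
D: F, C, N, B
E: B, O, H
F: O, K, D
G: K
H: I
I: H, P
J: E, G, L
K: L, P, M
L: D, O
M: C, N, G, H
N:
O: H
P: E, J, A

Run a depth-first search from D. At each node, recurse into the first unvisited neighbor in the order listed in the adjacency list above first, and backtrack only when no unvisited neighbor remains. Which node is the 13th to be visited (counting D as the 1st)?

Visit D
D → F
F → O
O → H
H → I
I → P
P → E
E → B
B → A
B → J
J → G
G → K
K → L
K → M
M → C
M → N

Visit order: D, F, O, H, I, P, E, B, A, J, G, K, L, M, C, N

L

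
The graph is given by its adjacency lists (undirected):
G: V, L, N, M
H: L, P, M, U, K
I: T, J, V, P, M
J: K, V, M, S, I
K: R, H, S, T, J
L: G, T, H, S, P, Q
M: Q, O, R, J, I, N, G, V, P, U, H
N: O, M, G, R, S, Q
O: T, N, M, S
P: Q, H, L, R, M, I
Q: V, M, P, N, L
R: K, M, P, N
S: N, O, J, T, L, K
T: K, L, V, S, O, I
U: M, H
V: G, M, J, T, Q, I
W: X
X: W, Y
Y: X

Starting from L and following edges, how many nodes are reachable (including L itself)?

16

BFS from L visits: L, G, H, P, Q, S, T, M, N, V, K, U, I, R, J, O
Reachable nodes: 16 of 19 total.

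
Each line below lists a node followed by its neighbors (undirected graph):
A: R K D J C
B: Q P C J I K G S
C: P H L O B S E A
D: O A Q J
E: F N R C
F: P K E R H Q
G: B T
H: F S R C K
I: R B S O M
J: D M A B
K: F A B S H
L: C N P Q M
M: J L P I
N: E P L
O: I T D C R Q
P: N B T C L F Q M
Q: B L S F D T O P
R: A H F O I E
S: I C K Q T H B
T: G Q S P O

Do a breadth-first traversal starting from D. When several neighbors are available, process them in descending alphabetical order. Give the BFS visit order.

Visit D; enqueue Q, O, J, A → queue [Q, O, J, A]
Visit Q; enqueue T, S, P, L, F, B → queue [O, J, A, T, S, P, L, F, B]
Visit O; enqueue R, I, C → queue [J, A, T, S, P, L, F, B, R, I, C]
Visit J; enqueue M → queue [A, T, S, P, L, F, B, R, I, C, M]
Visit A; enqueue K → queue [T, S, P, L, F, B, R, I, C, M, K]
Visit T; enqueue G → queue [S, P, L, F, B, R, I, C, M, K, G]
Visit S; enqueue H → queue [P, L, F, B, R, I, C, M, K, G, H]
Visit P; enqueue N → queue [L, F, B, R, I, C, M, K, G, H, N]
Visit L → queue [F, B, R, I, C, M, K, G, H, N]
Visit F; enqueue E → queue [B, R, I, C, M, K, G, H, N, E]
Visit B → queue [R, I, C, M, K, G, H, N, E]
Visit R → queue [I, C, M, K, G, H, N, E]
Visit I → queue [C, M, K, G, H, N, E]
Visit C → queue [M, K, G, H, N, E]
Visit M → queue [K, G, H, N, E]
Visit K → queue [G, H, N, E]
Visit G → queue [H, N, E]
Visit H → queue [N, E]
Visit N → queue [E]
Visit E → queue []

D, Q, O, J, A, T, S, P, L, F, B, R, I, C, M, K, G, H, N, E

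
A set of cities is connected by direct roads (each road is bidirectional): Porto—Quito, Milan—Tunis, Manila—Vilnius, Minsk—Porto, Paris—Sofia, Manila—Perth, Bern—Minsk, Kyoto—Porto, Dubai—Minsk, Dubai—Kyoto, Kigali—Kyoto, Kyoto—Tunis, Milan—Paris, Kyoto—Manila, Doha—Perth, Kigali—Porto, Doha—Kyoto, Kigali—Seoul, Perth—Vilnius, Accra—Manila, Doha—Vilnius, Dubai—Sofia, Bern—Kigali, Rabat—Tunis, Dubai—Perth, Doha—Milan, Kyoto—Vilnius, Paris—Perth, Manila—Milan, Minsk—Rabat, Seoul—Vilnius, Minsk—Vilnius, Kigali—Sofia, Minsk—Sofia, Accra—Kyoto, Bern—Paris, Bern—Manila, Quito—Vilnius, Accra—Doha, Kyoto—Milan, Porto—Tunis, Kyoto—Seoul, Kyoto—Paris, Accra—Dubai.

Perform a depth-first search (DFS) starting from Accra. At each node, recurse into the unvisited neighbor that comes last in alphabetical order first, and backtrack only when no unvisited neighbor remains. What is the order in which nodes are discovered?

Accra -> Manila -> Vilnius -> Seoul -> Kyoto -> Tunis -> Rabat -> Minsk -> Sofia -> Paris -> Perth -> Dubai -> Doha -> Milan -> Bern -> Kigali -> Porto -> Quito

Visit Accra
Accra → Manila
Manila → Vilnius
Vilnius → Seoul
Seoul → Kyoto
Kyoto → Tunis
Tunis → Rabat
Rabat → Minsk
Minsk → Sofia
Sofia → Paris
Paris → Perth
Perth → Dubai
Perth → Doha
Doha → Milan
Paris → Bern
Bern → Kigali
Kigali → Porto
Porto → Quito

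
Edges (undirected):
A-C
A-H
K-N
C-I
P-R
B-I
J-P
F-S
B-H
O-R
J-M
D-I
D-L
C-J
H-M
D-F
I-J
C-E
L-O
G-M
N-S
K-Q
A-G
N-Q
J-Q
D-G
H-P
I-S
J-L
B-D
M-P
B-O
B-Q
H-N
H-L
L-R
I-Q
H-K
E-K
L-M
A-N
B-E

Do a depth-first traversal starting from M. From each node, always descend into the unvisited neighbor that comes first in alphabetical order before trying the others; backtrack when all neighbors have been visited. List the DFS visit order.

Visit M
M → G
G → A
A → C
C → E
E → B
B → D
D → F
F → S
S → I
I → J
J → L
L → H
H → K
K → N
N → Q
H → P
P → R
R → O

M, G, A, C, E, B, D, F, S, I, J, L, H, K, N, Q, P, R, O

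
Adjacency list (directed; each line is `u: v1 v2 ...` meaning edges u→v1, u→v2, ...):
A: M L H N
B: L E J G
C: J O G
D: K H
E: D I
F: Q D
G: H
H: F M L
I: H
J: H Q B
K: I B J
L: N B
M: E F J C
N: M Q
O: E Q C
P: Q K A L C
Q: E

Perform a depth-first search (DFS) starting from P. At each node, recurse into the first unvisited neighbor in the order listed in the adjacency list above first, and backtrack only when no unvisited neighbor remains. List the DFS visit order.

P → Q → E → D → K → I → H → F → M → J → B → L → N → G → C → O → A

Visit P
P → Q
Q → E
E → D
D → K
K → I
I → H
H → F
H → M
M → J
J → B
B → L
L → N
B → G
M → C
C → O
P → A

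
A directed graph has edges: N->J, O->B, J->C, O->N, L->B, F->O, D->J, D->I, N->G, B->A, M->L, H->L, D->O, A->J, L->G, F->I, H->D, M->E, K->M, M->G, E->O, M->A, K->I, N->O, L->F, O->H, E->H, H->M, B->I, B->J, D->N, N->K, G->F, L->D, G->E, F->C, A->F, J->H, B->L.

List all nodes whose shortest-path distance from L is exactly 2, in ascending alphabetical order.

Level 0: L
Level 1: B, D, F, G
Level 2: A, C, E, I, J, N, O
Level 3: H, K
Level 4: M

A, C, E, I, J, N, O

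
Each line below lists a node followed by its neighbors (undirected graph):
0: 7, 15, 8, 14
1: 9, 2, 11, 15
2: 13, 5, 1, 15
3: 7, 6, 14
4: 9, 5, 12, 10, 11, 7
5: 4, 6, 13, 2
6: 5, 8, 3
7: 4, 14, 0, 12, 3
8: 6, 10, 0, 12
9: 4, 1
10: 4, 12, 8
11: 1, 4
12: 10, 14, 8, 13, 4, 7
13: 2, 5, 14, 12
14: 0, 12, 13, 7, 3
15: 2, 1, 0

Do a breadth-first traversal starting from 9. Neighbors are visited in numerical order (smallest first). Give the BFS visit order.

9, 1, 4, 2, 11, 15, 5, 7, 10, 12, 13, 0, 6, 3, 14, 8

Visit 9; enqueue 1, 4 → queue [1, 4]
Visit 1; enqueue 2, 11, 15 → queue [4, 2, 11, 15]
Visit 4; enqueue 5, 7, 10, 12 → queue [2, 11, 15, 5, 7, 10, 12]
Visit 2; enqueue 13 → queue [11, 15, 5, 7, 10, 12, 13]
Visit 11 → queue [15, 5, 7, 10, 12, 13]
Visit 15; enqueue 0 → queue [5, 7, 10, 12, 13, 0]
Visit 5; enqueue 6 → queue [7, 10, 12, 13, 0, 6]
Visit 7; enqueue 3, 14 → queue [10, 12, 13, 0, 6, 3, 14]
Visit 10; enqueue 8 → queue [12, 13, 0, 6, 3, 14, 8]
Visit 12 → queue [13, 0, 6, 3, 14, 8]
Visit 13 → queue [0, 6, 3, 14, 8]
Visit 0 → queue [6, 3, 14, 8]
Visit 6 → queue [3, 14, 8]
Visit 3 → queue [14, 8]
Visit 14 → queue [8]
Visit 8 → queue []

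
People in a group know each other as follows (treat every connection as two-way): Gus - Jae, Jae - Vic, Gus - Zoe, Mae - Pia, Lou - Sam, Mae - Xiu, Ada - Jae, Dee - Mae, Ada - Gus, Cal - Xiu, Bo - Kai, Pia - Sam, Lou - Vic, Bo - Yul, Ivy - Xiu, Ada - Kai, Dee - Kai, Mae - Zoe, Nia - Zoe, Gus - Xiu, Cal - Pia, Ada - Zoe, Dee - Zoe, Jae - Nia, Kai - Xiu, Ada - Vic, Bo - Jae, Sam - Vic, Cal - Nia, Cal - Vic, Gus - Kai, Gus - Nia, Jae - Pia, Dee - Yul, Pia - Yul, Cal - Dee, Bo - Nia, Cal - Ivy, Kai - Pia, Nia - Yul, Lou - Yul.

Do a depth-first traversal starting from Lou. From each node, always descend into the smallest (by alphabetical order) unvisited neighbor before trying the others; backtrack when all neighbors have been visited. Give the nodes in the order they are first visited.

Lou -> Sam -> Pia -> Cal -> Dee -> Kai -> Ada -> Gus -> Jae -> Bo -> Nia -> Yul -> Zoe -> Mae -> Xiu -> Ivy -> Vic

Visit Lou
Lou → Sam
Sam → Pia
Pia → Cal
Cal → Dee
Dee → Kai
Kai → Ada
Ada → Gus
Gus → Jae
Jae → Bo
Bo → Nia
Nia → Yul
Nia → Zoe
Zoe → Mae
Mae → Xiu
Xiu → Ivy
Jae → Vic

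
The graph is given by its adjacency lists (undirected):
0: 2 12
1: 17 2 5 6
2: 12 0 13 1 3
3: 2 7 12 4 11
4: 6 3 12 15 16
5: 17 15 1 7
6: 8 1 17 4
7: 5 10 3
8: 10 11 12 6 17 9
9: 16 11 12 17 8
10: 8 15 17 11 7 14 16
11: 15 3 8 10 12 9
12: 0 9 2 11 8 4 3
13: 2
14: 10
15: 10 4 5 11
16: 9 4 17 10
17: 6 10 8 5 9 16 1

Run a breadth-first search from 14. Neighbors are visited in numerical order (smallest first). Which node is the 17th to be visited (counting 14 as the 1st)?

0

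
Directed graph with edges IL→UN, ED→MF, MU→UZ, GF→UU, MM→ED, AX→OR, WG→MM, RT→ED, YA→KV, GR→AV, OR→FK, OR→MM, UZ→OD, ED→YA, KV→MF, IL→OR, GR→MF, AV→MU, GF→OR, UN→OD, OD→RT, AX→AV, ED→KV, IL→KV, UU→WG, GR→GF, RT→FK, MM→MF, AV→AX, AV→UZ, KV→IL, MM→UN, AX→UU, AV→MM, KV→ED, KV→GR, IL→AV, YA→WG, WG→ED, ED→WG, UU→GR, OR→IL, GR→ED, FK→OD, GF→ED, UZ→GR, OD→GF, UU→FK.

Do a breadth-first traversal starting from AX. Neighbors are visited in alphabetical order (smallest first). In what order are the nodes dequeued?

AX, AV, OR, UU, MM, MU, UZ, FK, IL, GR, WG, ED, MF, UN, OD, KV, GF, YA, RT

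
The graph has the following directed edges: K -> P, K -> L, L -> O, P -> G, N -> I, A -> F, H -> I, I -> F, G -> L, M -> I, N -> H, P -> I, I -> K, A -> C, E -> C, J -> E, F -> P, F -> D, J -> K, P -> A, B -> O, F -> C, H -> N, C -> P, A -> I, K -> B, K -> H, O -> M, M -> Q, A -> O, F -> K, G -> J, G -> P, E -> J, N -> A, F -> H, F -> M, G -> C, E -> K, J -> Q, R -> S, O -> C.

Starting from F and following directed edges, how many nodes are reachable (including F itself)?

17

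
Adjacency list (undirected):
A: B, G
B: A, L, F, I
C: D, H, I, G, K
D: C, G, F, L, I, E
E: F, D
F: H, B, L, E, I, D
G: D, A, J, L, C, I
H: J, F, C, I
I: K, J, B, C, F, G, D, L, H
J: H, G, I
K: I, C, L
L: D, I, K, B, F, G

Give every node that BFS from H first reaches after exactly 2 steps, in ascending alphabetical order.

Level 0: H
Level 1: C, F, I, J
Level 2: B, D, E, G, K, L
Level 3: A

B, D, E, G, K, L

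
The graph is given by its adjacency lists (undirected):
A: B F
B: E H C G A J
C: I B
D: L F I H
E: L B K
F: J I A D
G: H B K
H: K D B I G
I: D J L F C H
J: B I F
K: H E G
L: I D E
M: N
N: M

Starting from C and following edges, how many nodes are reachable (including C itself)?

12

BFS from C visits: C, B, I, A, E, G, H, J, D, F, L, K
Reachable nodes: 12 of 14 total.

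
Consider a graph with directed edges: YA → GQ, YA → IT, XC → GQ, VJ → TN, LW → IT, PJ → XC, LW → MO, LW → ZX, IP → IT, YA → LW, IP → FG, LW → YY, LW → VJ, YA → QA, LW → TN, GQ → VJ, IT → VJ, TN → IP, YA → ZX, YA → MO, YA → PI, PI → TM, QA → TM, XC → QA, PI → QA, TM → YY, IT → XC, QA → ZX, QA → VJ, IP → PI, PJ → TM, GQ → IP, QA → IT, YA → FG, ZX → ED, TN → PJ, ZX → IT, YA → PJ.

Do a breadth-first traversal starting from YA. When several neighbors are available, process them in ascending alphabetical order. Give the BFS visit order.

YA -> FG -> GQ -> IT -> LW -> MO -> PI -> PJ -> QA -> ZX -> IP -> VJ -> XC -> TN -> YY -> TM -> ED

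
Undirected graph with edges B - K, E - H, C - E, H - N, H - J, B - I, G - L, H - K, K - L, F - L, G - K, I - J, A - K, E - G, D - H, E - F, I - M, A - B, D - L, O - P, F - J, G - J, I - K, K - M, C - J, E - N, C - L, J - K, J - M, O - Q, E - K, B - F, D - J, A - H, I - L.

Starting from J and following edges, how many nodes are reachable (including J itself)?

14

BFS from J visits: J, C, D, F, G, H, I, K, M, E, L, B, A, N
Reachable nodes: 14 of 17 total.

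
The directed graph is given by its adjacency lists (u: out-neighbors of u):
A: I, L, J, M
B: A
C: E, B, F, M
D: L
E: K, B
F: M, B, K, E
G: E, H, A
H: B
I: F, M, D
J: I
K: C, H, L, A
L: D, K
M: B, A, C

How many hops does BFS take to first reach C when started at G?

3

Level 0: G
Level 1: A, E, H
Level 2: B, I, J, K, L, M
Level 3: C, D, F
C first appears at level 3.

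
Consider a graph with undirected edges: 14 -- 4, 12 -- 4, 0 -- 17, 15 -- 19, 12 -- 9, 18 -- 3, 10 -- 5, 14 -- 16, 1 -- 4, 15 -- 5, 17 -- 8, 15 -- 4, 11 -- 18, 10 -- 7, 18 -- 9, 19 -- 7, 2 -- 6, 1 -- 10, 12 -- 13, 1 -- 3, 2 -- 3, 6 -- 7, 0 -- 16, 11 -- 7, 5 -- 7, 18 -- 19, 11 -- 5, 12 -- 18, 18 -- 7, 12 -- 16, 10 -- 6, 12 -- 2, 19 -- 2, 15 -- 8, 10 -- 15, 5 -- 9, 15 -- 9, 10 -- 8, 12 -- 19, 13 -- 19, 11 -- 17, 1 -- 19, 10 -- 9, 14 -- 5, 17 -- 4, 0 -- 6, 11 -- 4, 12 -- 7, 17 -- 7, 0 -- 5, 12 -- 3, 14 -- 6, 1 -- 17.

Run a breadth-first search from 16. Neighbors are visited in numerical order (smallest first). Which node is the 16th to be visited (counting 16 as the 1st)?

10

Visit 16; enqueue 0, 12, 14 → queue [0, 12, 14]
Visit 0; enqueue 5, 6, 17 → queue [12, 14, 5, 6, 17]
Visit 12; enqueue 2, 3, 4, 7, 9, 13, 18, 19 → queue [14, 5, 6, 17, 2, 3, 4, 7, 9, 13, 18, 19]
Visit 14 → queue [5, 6, 17, 2, 3, 4, 7, 9, 13, 18, 19]
Visit 5; enqueue 10, 11, 15 → queue [6, 17, 2, 3, 4, 7, 9, 13, 18, 19, 10, 11, 15]
Visit 6 → queue [17, 2, 3, 4, 7, 9, 13, 18, 19, 10, 11, 15]
Visit 17; enqueue 1, 8 → queue [2, 3, 4, 7, 9, 13, 18, 19, 10, 11, 15, 1, 8]
Visit 2 → queue [3, 4, 7, 9, 13, 18, 19, 10, 11, 15, 1, 8]
Visit 3 → queue [4, 7, 9, 13, 18, 19, 10, 11, 15, 1, 8]
Visit 4 → queue [7, 9, 13, 18, 19, 10, 11, 15, 1, 8]
Visit 7 → queue [9, 13, 18, 19, 10, 11, 15, 1, 8]
Visit 9 → queue [13, 18, 19, 10, 11, 15, 1, 8]
Visit 13 → queue [18, 19, 10, 11, 15, 1, 8]
Visit 18 → queue [19, 10, 11, 15, 1, 8]
Visit 19 → queue [10, 11, 15, 1, 8]
Visit 10 → queue [11, 15, 1, 8]
Visit 11 → queue [15, 1, 8]
Visit 15 → queue [1, 8]
Visit 1 → queue [8]
Visit 8 → queue []

Visit order: 16, 0, 12, 14, 5, 6, 17, 2, 3, 4, 7, 9, 13, 18, 19, 10, 11, 15, 1, 8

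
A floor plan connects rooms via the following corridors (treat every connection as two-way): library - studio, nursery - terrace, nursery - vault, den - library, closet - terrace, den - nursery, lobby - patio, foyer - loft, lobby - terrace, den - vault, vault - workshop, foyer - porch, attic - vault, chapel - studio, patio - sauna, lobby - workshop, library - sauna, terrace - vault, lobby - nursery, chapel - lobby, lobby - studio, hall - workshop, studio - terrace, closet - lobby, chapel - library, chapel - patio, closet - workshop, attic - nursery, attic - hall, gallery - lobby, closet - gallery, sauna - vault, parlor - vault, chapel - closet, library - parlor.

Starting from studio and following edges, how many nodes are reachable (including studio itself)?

BFS from studio visits: studio, terrace, lobby, library, chapel, vault, nursery, closet, workshop, patio, gallery, sauna, parlor, den, attic, hall
Reachable nodes: 16 of 19 total.

16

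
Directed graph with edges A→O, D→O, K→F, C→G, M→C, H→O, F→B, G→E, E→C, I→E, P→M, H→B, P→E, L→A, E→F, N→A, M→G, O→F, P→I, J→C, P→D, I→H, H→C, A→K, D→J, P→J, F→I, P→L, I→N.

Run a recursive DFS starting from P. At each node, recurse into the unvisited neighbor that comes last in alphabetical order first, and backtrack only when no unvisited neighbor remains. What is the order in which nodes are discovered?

P -> M -> G -> E -> F -> I -> N -> A -> O -> K -> H -> C -> B -> L -> J -> D

Visit P
P → M
M → G
G → E
E → F
F → I
I → N
N → A
A → O
A → K
I → H
H → C
H → B
P → L
P → J
P → D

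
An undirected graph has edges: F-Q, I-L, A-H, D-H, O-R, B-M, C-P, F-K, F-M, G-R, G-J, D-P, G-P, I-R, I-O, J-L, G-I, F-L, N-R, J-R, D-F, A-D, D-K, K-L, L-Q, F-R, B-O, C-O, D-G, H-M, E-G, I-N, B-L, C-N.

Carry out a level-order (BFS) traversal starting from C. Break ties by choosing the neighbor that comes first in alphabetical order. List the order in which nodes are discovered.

Visit C; enqueue N, O, P → queue [N, O, P]
Visit N; enqueue I, R → queue [O, P, I, R]
Visit O; enqueue B → queue [P, I, R, B]
Visit P; enqueue D, G → queue [I, R, B, D, G]
Visit I; enqueue L → queue [R, B, D, G, L]
Visit R; enqueue F, J → queue [B, D, G, L, F, J]
Visit B; enqueue M → queue [D, G, L, F, J, M]
Visit D; enqueue A, H, K → queue [G, L, F, J, M, A, H, K]
Visit G; enqueue E → queue [L, F, J, M, A, H, K, E]
Visit L; enqueue Q → queue [F, J, M, A, H, K, E, Q]
Visit F → queue [J, M, A, H, K, E, Q]
Visit J → queue [M, A, H, K, E, Q]
Visit M → queue [A, H, K, E, Q]
Visit A → queue [H, K, E, Q]
Visit H → queue [K, E, Q]
Visit K → queue [E, Q]
Visit E → queue [Q]
Visit Q → queue []

C, N, O, P, I, R, B, D, G, L, F, J, M, A, H, K, E, Q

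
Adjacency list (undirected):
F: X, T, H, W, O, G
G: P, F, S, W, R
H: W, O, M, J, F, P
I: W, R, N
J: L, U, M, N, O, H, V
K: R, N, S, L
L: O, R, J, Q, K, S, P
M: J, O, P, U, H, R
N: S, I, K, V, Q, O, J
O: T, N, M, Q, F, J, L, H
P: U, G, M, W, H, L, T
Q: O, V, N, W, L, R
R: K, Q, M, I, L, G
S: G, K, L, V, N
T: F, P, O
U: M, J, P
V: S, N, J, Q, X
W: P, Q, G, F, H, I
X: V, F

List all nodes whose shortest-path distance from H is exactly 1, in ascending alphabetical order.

Level 0: H
Level 1: F, J, M, O, P, W
Level 2: G, I, L, N, Q, R, T, U, V, X
Level 3: K, S

F, J, M, O, P, W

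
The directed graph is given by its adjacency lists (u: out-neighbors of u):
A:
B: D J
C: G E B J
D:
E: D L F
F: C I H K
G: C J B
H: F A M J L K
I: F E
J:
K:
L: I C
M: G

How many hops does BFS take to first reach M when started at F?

2

Level 0: F
Level 1: C, H, I, K
Level 2: A, B, E, G, J, L, M
Level 3: D
M first appears at level 2.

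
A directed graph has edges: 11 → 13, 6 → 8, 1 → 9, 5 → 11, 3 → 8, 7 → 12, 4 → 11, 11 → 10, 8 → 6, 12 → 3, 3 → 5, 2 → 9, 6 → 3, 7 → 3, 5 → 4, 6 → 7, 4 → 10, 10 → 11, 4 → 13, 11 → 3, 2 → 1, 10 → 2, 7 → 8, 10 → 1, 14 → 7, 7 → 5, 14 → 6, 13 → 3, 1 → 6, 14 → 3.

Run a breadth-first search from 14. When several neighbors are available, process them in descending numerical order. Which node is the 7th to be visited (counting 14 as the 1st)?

Visit 14; enqueue 7, 6, 3 → queue [7, 6, 3]
Visit 7; enqueue 12, 8, 5 → queue [6, 3, 12, 8, 5]
Visit 6 → queue [3, 12, 8, 5]
Visit 3 → queue [12, 8, 5]
Visit 12 → queue [8, 5]
Visit 8 → queue [5]
Visit 5; enqueue 11, 4 → queue [11, 4]
Visit 11; enqueue 13, 10 → queue [4, 13, 10]
Visit 4 → queue [13, 10]
Visit 13 → queue [10]
Visit 10; enqueue 2, 1 → queue [2, 1]
Visit 2; enqueue 9 → queue [1, 9]
Visit 1 → queue [9]
Visit 9 → queue []

Visit order: 14, 7, 6, 3, 12, 8, 5, 11, 4, 13, 10, 2, 1, 9

5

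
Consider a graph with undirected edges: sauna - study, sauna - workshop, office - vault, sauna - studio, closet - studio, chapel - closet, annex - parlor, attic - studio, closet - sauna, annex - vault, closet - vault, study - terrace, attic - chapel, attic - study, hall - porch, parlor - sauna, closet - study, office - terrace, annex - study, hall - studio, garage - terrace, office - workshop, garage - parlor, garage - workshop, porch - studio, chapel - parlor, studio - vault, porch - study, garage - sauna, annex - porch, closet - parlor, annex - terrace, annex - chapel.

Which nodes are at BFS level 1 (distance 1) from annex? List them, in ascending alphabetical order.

Level 0: annex
Level 1: chapel, parlor, porch, study, terrace, vault
Level 2: attic, closet, garage, hall, office, sauna, studio
Level 3: workshop

chapel, parlor, porch, study, terrace, vault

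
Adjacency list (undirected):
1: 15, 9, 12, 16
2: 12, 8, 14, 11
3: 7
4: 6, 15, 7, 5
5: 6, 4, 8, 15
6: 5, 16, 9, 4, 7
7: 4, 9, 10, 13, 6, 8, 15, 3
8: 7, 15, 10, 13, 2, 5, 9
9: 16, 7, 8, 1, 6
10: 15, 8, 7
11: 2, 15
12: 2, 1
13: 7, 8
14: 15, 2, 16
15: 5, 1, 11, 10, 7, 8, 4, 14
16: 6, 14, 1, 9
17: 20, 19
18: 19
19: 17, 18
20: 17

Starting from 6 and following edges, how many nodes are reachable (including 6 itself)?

BFS from 6 visits: 6, 4, 5, 7, 9, 16, 15, 8, 3, 10, 13, 1, 14, 11, 2, 12
Reachable nodes: 16 of 20 total.

16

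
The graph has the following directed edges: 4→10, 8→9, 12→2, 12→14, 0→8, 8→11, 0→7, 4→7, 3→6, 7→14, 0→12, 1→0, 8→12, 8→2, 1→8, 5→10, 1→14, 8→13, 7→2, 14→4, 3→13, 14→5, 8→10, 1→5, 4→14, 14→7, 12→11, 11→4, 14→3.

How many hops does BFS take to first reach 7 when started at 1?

Level 0: 1
Level 1: 0, 5, 8, 14
Level 2: 2, 3, 4, 7, 9, 10, 11, 12, 13
Level 3: 6
7 first appears at level 2.

2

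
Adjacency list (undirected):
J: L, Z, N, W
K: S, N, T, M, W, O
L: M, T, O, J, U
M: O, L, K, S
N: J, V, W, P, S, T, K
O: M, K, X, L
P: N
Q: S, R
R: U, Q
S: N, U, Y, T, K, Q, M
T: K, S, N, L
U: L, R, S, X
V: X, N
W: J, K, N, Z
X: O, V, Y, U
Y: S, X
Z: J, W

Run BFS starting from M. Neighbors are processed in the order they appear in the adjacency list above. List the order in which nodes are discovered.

Visit M; enqueue O, L, K, S → queue [O, L, K, S]
Visit O; enqueue X → queue [L, K, S, X]
Visit L; enqueue T, J, U → queue [K, S, X, T, J, U]
Visit K; enqueue N, W → queue [S, X, T, J, U, N, W]
Visit S; enqueue Y, Q → queue [X, T, J, U, N, W, Y, Q]
Visit X; enqueue V → queue [T, J, U, N, W, Y, Q, V]
Visit T → queue [J, U, N, W, Y, Q, V]
Visit J; enqueue Z → queue [U, N, W, Y, Q, V, Z]
Visit U; enqueue R → queue [N, W, Y, Q, V, Z, R]
Visit N; enqueue P → queue [W, Y, Q, V, Z, R, P]
Visit W → queue [Y, Q, V, Z, R, P]
Visit Y → queue [Q, V, Z, R, P]
Visit Q → queue [V, Z, R, P]
Visit V → queue [Z, R, P]
Visit Z → queue [R, P]
Visit R → queue [P]
Visit P → queue []

M → O → L → K → S → X → T → J → U → N → W → Y → Q → V → Z → R → P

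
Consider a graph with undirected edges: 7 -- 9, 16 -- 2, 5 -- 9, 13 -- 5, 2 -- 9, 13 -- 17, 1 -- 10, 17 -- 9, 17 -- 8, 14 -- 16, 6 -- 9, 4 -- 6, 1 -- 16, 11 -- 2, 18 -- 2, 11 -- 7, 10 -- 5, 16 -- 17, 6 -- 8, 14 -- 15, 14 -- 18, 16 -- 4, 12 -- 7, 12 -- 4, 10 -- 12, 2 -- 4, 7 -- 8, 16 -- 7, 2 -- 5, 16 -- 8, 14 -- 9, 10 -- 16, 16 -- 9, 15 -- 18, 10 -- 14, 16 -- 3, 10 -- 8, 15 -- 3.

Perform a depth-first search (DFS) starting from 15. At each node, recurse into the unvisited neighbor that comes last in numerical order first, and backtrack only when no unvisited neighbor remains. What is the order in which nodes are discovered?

15 18 14 16 17 13 5 10 12 7 11 2 9 6 8 4 1 3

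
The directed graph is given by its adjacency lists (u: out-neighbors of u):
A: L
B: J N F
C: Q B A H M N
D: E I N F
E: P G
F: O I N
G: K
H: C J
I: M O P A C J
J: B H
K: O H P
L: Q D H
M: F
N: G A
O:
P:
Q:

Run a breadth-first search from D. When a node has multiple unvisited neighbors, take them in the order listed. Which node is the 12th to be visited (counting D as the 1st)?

J

Visit D; enqueue E, I, N, F → queue [E, I, N, F]
Visit E; enqueue P, G → queue [I, N, F, P, G]
Visit I; enqueue M, O, A, C, J → queue [N, F, P, G, M, O, A, C, J]
Visit N → queue [F, P, G, M, O, A, C, J]
Visit F → queue [P, G, M, O, A, C, J]
Visit P → queue [G, M, O, A, C, J]
Visit G; enqueue K → queue [M, O, A, C, J, K]
Visit M → queue [O, A, C, J, K]
Visit O → queue [A, C, J, K]
Visit A; enqueue L → queue [C, J, K, L]
Visit C; enqueue Q, B, H → queue [J, K, L, Q, B, H]
Visit J → queue [K, L, Q, B, H]
Visit K → queue [L, Q, B, H]
Visit L → queue [Q, B, H]
Visit Q → queue [B, H]
Visit B → queue [H]
Visit H → queue []

Visit order: D, E, I, N, F, P, G, M, O, A, C, J, K, L, Q, B, H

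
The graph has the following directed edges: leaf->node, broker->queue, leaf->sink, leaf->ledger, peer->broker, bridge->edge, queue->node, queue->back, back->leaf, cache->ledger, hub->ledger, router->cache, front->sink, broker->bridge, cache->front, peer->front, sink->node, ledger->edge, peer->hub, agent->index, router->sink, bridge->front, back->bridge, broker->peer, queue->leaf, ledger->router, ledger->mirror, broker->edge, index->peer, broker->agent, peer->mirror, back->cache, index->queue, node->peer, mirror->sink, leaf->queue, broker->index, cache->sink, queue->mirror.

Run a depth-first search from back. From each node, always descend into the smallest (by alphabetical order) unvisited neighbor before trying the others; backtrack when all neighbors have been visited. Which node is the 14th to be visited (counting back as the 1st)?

Visit back
back → bridge
bridge → edge
bridge → front
front → sink
sink → node
node → peer
peer → broker
broker → agent
agent → index
index → queue
queue → leaf
leaf → ledger
ledger → mirror
ledger → router
router → cache
peer → hub

Visit order: back, bridge, edge, front, sink, node, peer, broker, agent, index, queue, leaf, ledger, mirror, router, cache, hub

mirror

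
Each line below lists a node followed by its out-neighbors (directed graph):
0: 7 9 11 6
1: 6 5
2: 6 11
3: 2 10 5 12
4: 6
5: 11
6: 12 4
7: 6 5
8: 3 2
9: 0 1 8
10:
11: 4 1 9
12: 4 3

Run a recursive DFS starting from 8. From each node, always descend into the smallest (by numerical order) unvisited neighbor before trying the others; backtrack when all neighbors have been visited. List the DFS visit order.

Visit 8
8 → 2
2 → 6
6 → 4
6 → 12
12 → 3
3 → 5
5 → 11
11 → 1
11 → 9
9 → 0
0 → 7
3 → 10

8 -> 2 -> 6 -> 4 -> 12 -> 3 -> 5 -> 11 -> 1 -> 9 -> 0 -> 7 -> 10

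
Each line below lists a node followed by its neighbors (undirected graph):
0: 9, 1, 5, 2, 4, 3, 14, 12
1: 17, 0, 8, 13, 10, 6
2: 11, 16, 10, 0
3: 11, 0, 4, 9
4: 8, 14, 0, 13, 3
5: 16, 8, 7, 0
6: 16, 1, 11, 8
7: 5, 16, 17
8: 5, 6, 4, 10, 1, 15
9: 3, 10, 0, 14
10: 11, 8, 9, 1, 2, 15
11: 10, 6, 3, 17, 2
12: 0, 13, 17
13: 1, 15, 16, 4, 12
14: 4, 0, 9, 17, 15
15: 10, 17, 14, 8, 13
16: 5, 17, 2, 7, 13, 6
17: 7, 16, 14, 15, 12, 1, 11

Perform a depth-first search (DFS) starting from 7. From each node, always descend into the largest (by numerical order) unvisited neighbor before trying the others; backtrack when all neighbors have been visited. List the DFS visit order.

Visit 7
7 → 17
17 → 16
16 → 13
13 → 15
15 → 14
14 → 9
9 → 10
10 → 11
11 → 6
6 → 8
8 → 5
5 → 0
0 → 12
0 → 4
4 → 3
0 → 2
0 → 1

7 -> 17 -> 16 -> 13 -> 15 -> 14 -> 9 -> 10 -> 11 -> 6 -> 8 -> 5 -> 0 -> 12 -> 4 -> 3 -> 2 -> 1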